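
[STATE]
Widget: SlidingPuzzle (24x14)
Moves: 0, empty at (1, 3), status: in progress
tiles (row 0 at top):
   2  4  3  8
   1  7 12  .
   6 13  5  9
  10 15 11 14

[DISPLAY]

┌────┬────┬────┬────┐   
│  2 │  4 │  3 │  8 │   
├────┼────┼────┼────┤   
│  1 │  7 │ 12 │    │   
├────┼────┼────┼────┤   
│  6 │ 13 │  5 │  9 │   
├────┼────┼────┼────┤   
│ 10 │ 15 │ 11 │ 14 │   
└────┴────┴────┴────┘   
Moves: 0                
                        
                        
                        
                        


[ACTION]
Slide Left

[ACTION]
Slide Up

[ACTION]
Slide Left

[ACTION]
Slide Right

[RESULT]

┌────┬────┬────┬────┐   
│  2 │  4 │  3 │  8 │   
├────┼────┼────┼────┤   
│  1 │  7 │ 12 │  9 │   
├────┼────┼────┼────┤   
│  6 │ 13 │    │  5 │   
├────┼────┼────┼────┤   
│ 10 │ 15 │ 11 │ 14 │   
└────┴────┴────┴────┘   
Moves: 2                
                        
                        
                        
                        


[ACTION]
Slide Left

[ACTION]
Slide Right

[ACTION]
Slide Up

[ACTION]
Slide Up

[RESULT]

┌────┬────┬────┬────┐   
│  2 │  4 │  3 │  8 │   
├────┼────┼────┼────┤   
│  1 │  7 │ 12 │  9 │   
├────┼────┼────┼────┤   
│  6 │ 13 │ 11 │  5 │   
├────┼────┼────┼────┤   
│ 10 │ 15 │    │ 14 │   
└────┴────┴────┴────┘   
Moves: 5                
                        
                        
                        
                        


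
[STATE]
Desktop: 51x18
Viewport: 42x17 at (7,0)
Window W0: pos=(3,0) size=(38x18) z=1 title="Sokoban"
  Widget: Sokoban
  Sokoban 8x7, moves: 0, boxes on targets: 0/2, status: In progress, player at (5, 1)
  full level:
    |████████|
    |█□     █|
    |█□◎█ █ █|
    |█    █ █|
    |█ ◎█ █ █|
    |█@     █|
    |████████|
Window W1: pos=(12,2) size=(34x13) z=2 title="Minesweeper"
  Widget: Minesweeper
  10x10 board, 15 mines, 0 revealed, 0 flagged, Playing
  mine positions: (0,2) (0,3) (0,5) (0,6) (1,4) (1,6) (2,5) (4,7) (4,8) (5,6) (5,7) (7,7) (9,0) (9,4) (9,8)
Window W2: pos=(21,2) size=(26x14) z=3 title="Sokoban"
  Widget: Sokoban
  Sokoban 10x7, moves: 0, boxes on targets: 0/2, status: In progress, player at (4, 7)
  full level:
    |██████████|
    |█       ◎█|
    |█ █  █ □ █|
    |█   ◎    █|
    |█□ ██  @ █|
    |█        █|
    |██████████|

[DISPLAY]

━━━━━━━━━━━━━━━━━━━━━━━━━━━━━━━━━┓        
koban                            ┃        
─────┏━━━━━━━━┏━━━━━━━━━━━━━━━━━━━━━━━━┓  
█████┃ Mineswe┃ Sokoban                ┃  
    █┠────────┠────────────────────────┨  
█ █ █┃■■■■■■■■┃██████████              ┃  
  █ █┃■■■■■■■■┃█       ◎█              ┃  
█ █ █┃■■■■■■■■┃█ █  █ □ █              ┃  
    █┃■■■■■■■■┃█   ◎    █              ┃  
█████┃■■■■■■■■┃█□ ██  @ █              ┃  
es: 0┃■■■■■■■■┃█        █              ┃  
     ┃■■■■■■■■┃██████████              ┃  
     ┃■■■■■■■■┃Moves: 0  0/2           ┃  
     ┃■■■■■■■■┃                        ┃  
     ┗━━━━━━━━┃                        ┃  
              ┗━━━━━━━━━━━━━━━━━━━━━━━━┛  
                                 ┃        


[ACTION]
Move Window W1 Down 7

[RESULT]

━━━━━━━━━━━━━━━━━━━━━━━━━━━━━━━━━┓        
koban                            ┃        
──────────────┏━━━━━━━━━━━━━━━━━━━━━━━━┓  
█████         ┃ Sokoban                ┃  
    █         ┠────────────────────────┨  
█ █ █┏━━━━━━━━┃██████████              ┃  
  █ █┃ Mineswe┃█       ◎█              ┃  
█ █ █┠────────┃█ █  █ □ █              ┃  
    █┃■■■■■■■■┃█   ◎    █              ┃  
█████┃■■■■■■■■┃█□ ██  @ █              ┃  
es: 0┃■■■■■■■■┃█        █              ┃  
     ┃■■■■■■■■┃██████████              ┃  
     ┃■■■■■■■■┃Moves: 0  0/2           ┃  
     ┃■■■■■■■■┃                        ┃  
     ┃■■■■■■■■┃                        ┃  
     ┃■■■■■■■■┗━━━━━━━━━━━━━━━━━━━━━━━━┛  
     ┃■■■■■■■■■■                      ┃   


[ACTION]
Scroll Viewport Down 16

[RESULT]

koban                            ┃        
──────────────┏━━━━━━━━━━━━━━━━━━━━━━━━┓  
█████         ┃ Sokoban                ┃  
    █         ┠────────────────────────┨  
█ █ █┏━━━━━━━━┃██████████              ┃  
  █ █┃ Mineswe┃█       ◎█              ┃  
█ █ █┠────────┃█ █  █ □ █              ┃  
    █┃■■■■■■■■┃█   ◎    █              ┃  
█████┃■■■■■■■■┃█□ ██  @ █              ┃  
es: 0┃■■■■■■■■┃█        █              ┃  
     ┃■■■■■■■■┃██████████              ┃  
     ┃■■■■■■■■┃Moves: 0  0/2           ┃  
     ┃■■■■■■■■┃                        ┃  
     ┃■■■■■■■■┃                        ┃  
     ┃■■■■■■■■┗━━━━━━━━━━━━━━━━━━━━━━━━┛  
     ┃■■■■■■■■■■                      ┃   
━━━━━┗━━━━━━━━━━━━━━━━━━━━━━━━━━━━━━━━┛   


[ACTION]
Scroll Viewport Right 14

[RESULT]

ban                            ┃          
────────────┏━━━━━━━━━━━━━━━━━━━━━━━━┓    
███         ┃ Sokoban                ┃    
  █         ┠────────────────────────┨    
█ █┏━━━━━━━━┃██████████              ┃    
█ █┃ Mineswe┃█       ◎█              ┃    
█ █┠────────┃█ █  █ □ █              ┃    
  █┃■■■■■■■■┃█   ◎    █              ┃    
███┃■■■■■■■■┃█□ ██  @ █              ┃    
: 0┃■■■■■■■■┃█        █              ┃    
   ┃■■■■■■■■┃██████████              ┃    
   ┃■■■■■■■■┃Moves: 0  0/2           ┃    
   ┃■■■■■■■■┃                        ┃    
   ┃■■■■■■■■┃                        ┃    
   ┃■■■■■■■■┗━━━━━━━━━━━━━━━━━━━━━━━━┛    
   ┃■■■■■■■■■■                      ┃     
━━━┗━━━━━━━━━━━━━━━━━━━━━━━━━━━━━━━━┛     


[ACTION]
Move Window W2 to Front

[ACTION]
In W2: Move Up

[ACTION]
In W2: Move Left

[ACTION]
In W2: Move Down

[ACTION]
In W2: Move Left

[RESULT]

ban                            ┃          
────────────┏━━━━━━━━━━━━━━━━━━━━━━━━┓    
███         ┃ Sokoban                ┃    
  █         ┠────────────────────────┨    
█ █┏━━━━━━━━┃██████████              ┃    
█ █┃ Mineswe┃█       ◎█              ┃    
█ █┠────────┃█ █  █ □ █              ┃    
  █┃■■■■■■■■┃█   ◎    █              ┃    
███┃■■■■■■■■┃█□ ██@   █              ┃    
: 0┃■■■■■■■■┃█        █              ┃    
   ┃■■■■■■■■┃██████████              ┃    
   ┃■■■■■■■■┃Moves: 4  0/2           ┃    
   ┃■■■■■■■■┃                        ┃    
   ┃■■■■■■■■┃                        ┃    
   ┃■■■■■■■■┗━━━━━━━━━━━━━━━━━━━━━━━━┛    
   ┃■■■■■■■■■■                      ┃     
━━━┗━━━━━━━━━━━━━━━━━━━━━━━━━━━━━━━━┛     


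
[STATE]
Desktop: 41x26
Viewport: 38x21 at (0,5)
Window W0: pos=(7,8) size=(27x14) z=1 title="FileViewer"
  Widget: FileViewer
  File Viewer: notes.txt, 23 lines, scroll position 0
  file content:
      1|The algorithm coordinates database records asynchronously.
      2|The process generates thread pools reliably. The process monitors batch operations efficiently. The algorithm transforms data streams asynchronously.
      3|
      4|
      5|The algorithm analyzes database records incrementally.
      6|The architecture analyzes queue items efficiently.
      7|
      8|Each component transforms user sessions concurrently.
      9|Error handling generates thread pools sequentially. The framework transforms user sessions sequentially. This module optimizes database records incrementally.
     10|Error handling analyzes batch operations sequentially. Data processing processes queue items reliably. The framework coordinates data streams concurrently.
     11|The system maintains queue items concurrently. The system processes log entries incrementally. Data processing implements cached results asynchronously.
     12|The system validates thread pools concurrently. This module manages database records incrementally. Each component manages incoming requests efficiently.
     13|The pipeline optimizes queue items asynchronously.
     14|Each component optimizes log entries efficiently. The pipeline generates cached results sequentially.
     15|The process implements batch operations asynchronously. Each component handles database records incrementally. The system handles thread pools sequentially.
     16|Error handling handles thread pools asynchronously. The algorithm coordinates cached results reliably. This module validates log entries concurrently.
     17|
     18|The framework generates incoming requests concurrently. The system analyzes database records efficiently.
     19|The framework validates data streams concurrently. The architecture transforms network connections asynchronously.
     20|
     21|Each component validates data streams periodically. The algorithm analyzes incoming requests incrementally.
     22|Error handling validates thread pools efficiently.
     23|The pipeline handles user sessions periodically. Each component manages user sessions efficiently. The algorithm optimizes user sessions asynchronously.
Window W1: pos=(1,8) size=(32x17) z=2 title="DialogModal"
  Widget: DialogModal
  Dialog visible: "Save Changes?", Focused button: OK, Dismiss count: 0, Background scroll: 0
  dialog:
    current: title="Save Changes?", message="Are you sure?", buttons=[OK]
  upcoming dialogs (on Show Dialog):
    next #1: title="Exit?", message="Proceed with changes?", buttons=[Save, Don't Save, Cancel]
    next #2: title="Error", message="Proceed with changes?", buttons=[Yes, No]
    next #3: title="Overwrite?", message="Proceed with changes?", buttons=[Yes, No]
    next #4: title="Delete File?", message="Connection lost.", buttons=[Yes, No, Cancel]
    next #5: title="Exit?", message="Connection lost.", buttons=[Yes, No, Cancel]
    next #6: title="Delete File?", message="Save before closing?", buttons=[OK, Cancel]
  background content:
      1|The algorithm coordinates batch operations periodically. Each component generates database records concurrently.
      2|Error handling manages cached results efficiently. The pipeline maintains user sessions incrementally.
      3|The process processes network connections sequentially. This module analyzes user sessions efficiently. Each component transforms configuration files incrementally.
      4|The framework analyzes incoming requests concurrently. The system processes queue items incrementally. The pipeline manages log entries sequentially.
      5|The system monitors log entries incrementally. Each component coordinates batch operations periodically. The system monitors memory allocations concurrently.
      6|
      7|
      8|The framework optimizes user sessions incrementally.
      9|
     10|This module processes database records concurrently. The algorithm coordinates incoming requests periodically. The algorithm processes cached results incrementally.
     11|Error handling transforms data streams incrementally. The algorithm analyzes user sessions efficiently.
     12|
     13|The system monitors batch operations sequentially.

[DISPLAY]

                                      
                                      
                                      
 ┏━━━━━━━━━━━━━━━━━━━━━━━━━━━━━━┓┓    
 ┃ DialogModal                  ┃┃    
 ┠──────────────────────────────┨┨    
 ┃The algorithm coordinates batc┃┃    
 ┃Error handling manages cached ┃┃    
 ┃The process processes network ┃┃    
 ┃The framework analyzes incomin┃┃    
 ┃The sy┌───────────────┐ entrie┃┃    
 ┃      │ Save Changes? │       ┃┃    
 ┃      │ Are you sure? │       ┃┃    
 ┃The fr│      [OK]     │ user s┃┃    
 ┃      └───────────────┘       ┃┃    
 ┃This module processes database┃┃    
 ┃Error handling transforms data┃┛    
 ┃                              ┃     
 ┃The system monitors batch oper┃     
 ┗━━━━━━━━━━━━━━━━━━━━━━━━━━━━━━┛     
                                      


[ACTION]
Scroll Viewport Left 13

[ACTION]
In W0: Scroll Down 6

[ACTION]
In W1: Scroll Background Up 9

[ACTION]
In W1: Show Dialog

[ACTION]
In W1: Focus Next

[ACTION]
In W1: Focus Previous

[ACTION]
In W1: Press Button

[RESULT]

                                      
                                      
                                      
 ┏━━━━━━━━━━━━━━━━━━━━━━━━━━━━━━┓┓    
 ┃ DialogModal                  ┃┃    
 ┠──────────────────────────────┨┨    
 ┃The algorithm coordinates batc┃┃    
 ┃Error handling manages cached ┃┃    
 ┃The process processes network ┃┃    
 ┃The framework analyzes incomin┃┃    
 ┃The system monitors log entrie┃┃    
 ┃                              ┃┃    
 ┃                              ┃┃    
 ┃The framework optimizes user s┃┃    
 ┃                              ┃┃    
 ┃This module processes database┃┃    
 ┃Error handling transforms data┃┛    
 ┃                              ┃     
 ┃The system monitors batch oper┃     
 ┗━━━━━━━━━━━━━━━━━━━━━━━━━━━━━━┛     
                                      


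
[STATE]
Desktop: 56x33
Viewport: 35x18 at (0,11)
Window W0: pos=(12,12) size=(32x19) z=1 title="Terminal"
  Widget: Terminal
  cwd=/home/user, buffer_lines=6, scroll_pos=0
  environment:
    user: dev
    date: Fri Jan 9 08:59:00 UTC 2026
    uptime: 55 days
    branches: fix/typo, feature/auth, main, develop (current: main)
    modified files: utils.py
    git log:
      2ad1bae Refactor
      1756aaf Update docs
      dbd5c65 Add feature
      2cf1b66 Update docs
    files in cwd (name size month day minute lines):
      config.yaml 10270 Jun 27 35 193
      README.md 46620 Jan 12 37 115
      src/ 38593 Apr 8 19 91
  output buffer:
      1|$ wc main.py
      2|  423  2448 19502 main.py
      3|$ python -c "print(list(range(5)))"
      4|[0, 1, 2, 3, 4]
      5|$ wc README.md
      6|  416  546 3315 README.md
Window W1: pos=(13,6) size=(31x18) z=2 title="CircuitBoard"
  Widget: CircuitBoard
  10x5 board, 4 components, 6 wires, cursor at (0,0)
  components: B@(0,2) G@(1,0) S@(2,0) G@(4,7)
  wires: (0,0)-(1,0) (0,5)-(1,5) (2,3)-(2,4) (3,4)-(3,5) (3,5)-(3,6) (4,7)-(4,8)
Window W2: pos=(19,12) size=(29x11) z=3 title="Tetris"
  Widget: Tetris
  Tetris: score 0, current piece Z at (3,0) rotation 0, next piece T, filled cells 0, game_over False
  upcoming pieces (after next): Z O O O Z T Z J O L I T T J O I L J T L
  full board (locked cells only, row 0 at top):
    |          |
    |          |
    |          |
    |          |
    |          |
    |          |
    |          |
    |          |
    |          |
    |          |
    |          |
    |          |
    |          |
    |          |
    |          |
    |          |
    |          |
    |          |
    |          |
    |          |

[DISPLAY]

             ┃    │                
            ┏┃1   G┏━━━━━━━━━━━━━━━
            ┃┃     ┃ Tetris        
            ┠┃2   S┠───────────────
            ┃┃     ┃          │Next
            ┃┃3    ┃          │ ▒  
            ┃┃     ┃          │▒▒▒ 
            ┃┃4    ┃          │    
            ┃┃Curso┃          │    
            ┃┃     ┃          │    
            ┃┃     ┃          │Scor
            ┃┃     ┗━━━━━━━━━━━━━━━
            ┃┗━━━━━━━━━━━━━━━━━━━━━
            ┃                      
            ┃                      
            ┃                      
            ┃                      
            ┃                      


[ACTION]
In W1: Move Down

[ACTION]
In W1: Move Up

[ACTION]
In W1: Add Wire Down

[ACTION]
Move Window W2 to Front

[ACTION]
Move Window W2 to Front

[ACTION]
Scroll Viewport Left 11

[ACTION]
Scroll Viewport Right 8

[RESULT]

     ┃    │                   │    
    ┏┃1   G┏━━━━━━━━━━━━━━━━━━━━━━━
    ┃┃     ┃ Tetris                
    ┠┃2   S┠───────────────────────
    ┃┃     ┃          │Next:       
    ┃┃3    ┃          │ ▒          
    ┃┃     ┃          │▒▒▒         
    ┃┃4    ┃          │            
    ┃┃Curso┃          │            
    ┃┃     ┃          │            
    ┃┃     ┃          │Score:      
    ┃┃     ┗━━━━━━━━━━━━━━━━━━━━━━━
    ┃┗━━━━━━━━━━━━━━━━━━━━━━━━━━━━━
    ┃                              
    ┃                              
    ┃                              
    ┃                              
    ┃                              


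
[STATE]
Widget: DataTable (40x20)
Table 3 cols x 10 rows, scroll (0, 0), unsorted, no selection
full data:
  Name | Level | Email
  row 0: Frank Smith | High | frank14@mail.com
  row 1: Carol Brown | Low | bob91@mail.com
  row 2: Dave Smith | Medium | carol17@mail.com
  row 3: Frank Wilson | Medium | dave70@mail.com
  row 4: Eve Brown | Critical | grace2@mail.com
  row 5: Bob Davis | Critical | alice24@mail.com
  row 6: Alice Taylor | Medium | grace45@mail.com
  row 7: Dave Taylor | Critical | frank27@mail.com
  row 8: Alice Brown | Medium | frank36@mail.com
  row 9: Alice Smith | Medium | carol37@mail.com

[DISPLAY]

Name        │Level   │Email             
────────────┼────────┼────────────────  
Frank Smith │High    │frank14@mail.com  
Carol Brown │Low     │bob91@mail.com    
Dave Smith  │Medium  │carol17@mail.com  
Frank Wilson│Medium  │dave70@mail.com   
Eve Brown   │Critical│grace2@mail.com   
Bob Davis   │Critical│alice24@mail.com  
Alice Taylor│Medium  │grace45@mail.com  
Dave Taylor │Critical│frank27@mail.com  
Alice Brown │Medium  │frank36@mail.com  
Alice Smith │Medium  │carol37@mail.com  
                                        
                                        
                                        
                                        
                                        
                                        
                                        
                                        


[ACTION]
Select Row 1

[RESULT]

Name        │Level   │Email             
────────────┼────────┼────────────────  
Frank Smith │High    │frank14@mail.com  
>arol Brown │Low     │bob91@mail.com    
Dave Smith  │Medium  │carol17@mail.com  
Frank Wilson│Medium  │dave70@mail.com   
Eve Brown   │Critical│grace2@mail.com   
Bob Davis   │Critical│alice24@mail.com  
Alice Taylor│Medium  │grace45@mail.com  
Dave Taylor │Critical│frank27@mail.com  
Alice Brown │Medium  │frank36@mail.com  
Alice Smith │Medium  │carol37@mail.com  
                                        
                                        
                                        
                                        
                                        
                                        
                                        
                                        


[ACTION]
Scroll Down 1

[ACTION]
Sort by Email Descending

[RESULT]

Name        │Level   │Email          ▼  
────────────┼────────┼────────────────  
Alice Taylor│Medium  │grace45@mail.com  
>ve Brown   │Critical│grace2@mail.com   
Alice Brown │Medium  │frank36@mail.com  
Dave Taylor │Critical│frank27@mail.com  
Frank Smith │High    │frank14@mail.com  
Frank Wilson│Medium  │dave70@mail.com   
Alice Smith │Medium  │carol37@mail.com  
Dave Smith  │Medium  │carol17@mail.com  
Carol Brown │Low     │bob91@mail.com    
Bob Davis   │Critical│alice24@mail.com  
                                        
                                        
                                        
                                        
                                        
                                        
                                        
                                        


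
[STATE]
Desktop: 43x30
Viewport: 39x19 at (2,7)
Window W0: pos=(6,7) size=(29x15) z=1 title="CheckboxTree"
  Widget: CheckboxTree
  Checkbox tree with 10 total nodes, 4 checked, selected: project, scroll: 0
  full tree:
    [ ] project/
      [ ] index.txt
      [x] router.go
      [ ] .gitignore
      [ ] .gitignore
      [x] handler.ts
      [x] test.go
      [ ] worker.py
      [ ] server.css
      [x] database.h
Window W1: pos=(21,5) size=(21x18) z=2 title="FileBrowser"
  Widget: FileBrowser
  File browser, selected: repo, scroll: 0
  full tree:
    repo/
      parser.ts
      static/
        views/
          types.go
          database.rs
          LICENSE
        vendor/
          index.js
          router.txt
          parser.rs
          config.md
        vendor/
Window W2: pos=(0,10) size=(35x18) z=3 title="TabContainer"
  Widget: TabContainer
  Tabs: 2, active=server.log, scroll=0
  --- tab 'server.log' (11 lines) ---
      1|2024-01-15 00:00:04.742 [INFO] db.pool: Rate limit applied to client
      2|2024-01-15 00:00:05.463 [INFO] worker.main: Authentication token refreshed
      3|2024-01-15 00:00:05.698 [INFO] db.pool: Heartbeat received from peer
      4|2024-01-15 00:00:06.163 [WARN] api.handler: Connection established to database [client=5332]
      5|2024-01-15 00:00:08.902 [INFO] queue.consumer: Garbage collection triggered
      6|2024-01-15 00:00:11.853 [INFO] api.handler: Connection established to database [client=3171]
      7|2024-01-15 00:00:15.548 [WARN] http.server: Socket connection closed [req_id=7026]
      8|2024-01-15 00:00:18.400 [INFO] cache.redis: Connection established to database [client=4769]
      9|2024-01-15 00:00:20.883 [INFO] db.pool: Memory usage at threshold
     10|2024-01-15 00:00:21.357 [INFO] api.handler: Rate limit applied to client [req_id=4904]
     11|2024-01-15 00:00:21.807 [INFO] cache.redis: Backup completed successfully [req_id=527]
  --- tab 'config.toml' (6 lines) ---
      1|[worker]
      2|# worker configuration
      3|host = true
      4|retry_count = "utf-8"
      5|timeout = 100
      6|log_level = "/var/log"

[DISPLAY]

    ┏━━━━━━━━━━━━━━┠───────────────────
    ┃ CheckboxTree ┃> [-] repo/        
    ┠──────────────┃    parser.ts      
━━━━━━━━━━━━━━━━━━━━━━━━━━━━━━━━┓c/    
TabContainer                    ┃      
────────────────────────────────┨      
server.log]│ config.toml        ┃      
────────────────────────────────┃      
024-01-15 00:00:04.742 [INFO] db┃      
024-01-15 00:00:05.463 [INFO] wo┃      
024-01-15 00:00:05.698 [INFO] db┃      
024-01-15 00:00:06.163 [WARN] ap┃      
024-01-15 00:00:08.902 [INFO] qu┃      
024-01-15 00:00:11.853 [INFO] ap┃      
024-01-15 00:00:15.548 [WARN] ht┃      
024-01-15 00:00:18.400 [INFO] ca┃━━━━━━
024-01-15 00:00:20.883 [INFO] db┃      
024-01-15 00:00:21.357 [INFO] ap┃      
024-01-15 00:00:21.807 [INFO] ca┃      


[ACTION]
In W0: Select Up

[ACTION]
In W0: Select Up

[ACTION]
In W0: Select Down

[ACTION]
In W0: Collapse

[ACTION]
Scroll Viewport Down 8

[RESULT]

TabContainer                    ┃      
────────────────────────────────┨      
server.log]│ config.toml        ┃      
────────────────────────────────┃      
024-01-15 00:00:04.742 [INFO] db┃      
024-01-15 00:00:05.463 [INFO] wo┃      
024-01-15 00:00:05.698 [INFO] db┃      
024-01-15 00:00:06.163 [WARN] ap┃      
024-01-15 00:00:08.902 [INFO] qu┃      
024-01-15 00:00:11.853 [INFO] ap┃      
024-01-15 00:00:15.548 [WARN] ht┃      
024-01-15 00:00:18.400 [INFO] ca┃━━━━━━
024-01-15 00:00:20.883 [INFO] db┃      
024-01-15 00:00:21.357 [INFO] ap┃      
024-01-15 00:00:21.807 [INFO] ca┃      
                                ┃      
━━━━━━━━━━━━━━━━━━━━━━━━━━━━━━━━┛      
                                       
                                       


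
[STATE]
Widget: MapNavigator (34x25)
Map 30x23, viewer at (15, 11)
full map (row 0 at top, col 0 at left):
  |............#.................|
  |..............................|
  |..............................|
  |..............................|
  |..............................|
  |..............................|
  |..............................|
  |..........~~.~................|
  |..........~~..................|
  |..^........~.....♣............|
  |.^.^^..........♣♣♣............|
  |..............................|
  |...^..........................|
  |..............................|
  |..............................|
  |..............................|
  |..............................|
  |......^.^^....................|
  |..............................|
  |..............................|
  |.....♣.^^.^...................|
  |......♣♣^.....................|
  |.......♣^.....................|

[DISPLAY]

                                  
  ............#.................  
  ..............................  
  ..............................  
  ..............................  
  ..............................  
  ..............................  
  ..............................  
  ..........~~.~................  
  ..........~~..................  
  ..^........~.....♣............  
  .^.^^..........♣♣♣............  
  ...............@..............  
  ...^..........................  
  ..............................  
  ..............................  
  ..............................  
  ..............................  
  ......^.^^....................  
  ..............................  
  ..............................  
  .....♣.^^.^...................  
  ......♣♣^.....................  
  .......♣^.....................  
                                  


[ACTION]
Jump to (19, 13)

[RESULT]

............................      
............................      
............................      
............................      
............................      
............................      
........~~.~................      
........~~..................      
^........~.....♣............      
.^^..........♣♣♣............      
............................      
.^..........................      
.................@..........      
............................      
............................      
............................      
....^.^^....................      
............................      
............................      
...♣.^^.^...................      
....♣♣^.....................      
.....♣^.....................      
                                  
                                  
                                  


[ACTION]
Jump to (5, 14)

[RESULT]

            ......................
            ......................
            ......................
            ......................
            ......................
            ..........~~.~........
            ..........~~..........
            ..^........~.....♣....
            .^.^^..........♣♣♣....
            ......................
            ...^..................
            ......................
            .....@................
            ......................
            ......................
            ......^.^^............
            ......................
            ......................
            .....♣.^^.^...........
            ......♣♣^.............
            .......♣^.............
                                  
                                  
                                  
                                  


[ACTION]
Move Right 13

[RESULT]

.............................     
.............................     
.............................     
.............................     
.............................     
.........~~.~................     
.........~~..................     
.^........~.....♣............     
^.^^..........♣♣♣............     
.............................     
..^..........................     
.............................     
.................@...........     
.............................     
.............................     
.....^.^^....................     
.............................     
.............................     
....♣.^^.^...................     
.....♣♣^.....................     
......♣^.....................     
                                  
                                  
                                  
                                  


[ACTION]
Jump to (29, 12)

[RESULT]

#.................                
..................                
..................                
..................                
..................                
..................                
..................                
.~................                
..................                
.....♣............                
...♣♣♣............                
..................                
.................@                
..................                
..................                
..................                
..................                
..................                
..................                
..................                
..................                
..................                
..................                
                                  
                                  


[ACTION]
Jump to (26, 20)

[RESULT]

.~~..................             
..~.....♣............             
......♣♣♣............             
.....................             
.....................             
.....................             
.....................             
.....................             
.....................             
^....................             
.....................             
.....................             
.^...............@...             
.....................             
.....................             
                                  
                                  
                                  
                                  
                                  
                                  
                                  
                                  
                                  
                                  


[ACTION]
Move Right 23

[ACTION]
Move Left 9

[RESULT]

.......~~..................       
........~.....♣............       
^^..........♣♣♣............       
...........................       
^..........................       
...........................       
...........................       
...........................       
...........................       
...^.^^....................       
...........................       
...........................       
..♣.^^.^.........@.........       
...♣♣^.....................       
....♣^.....................       
                                  
                                  
                                  
                                  
                                  
                                  
                                  
                                  
                                  
                                  


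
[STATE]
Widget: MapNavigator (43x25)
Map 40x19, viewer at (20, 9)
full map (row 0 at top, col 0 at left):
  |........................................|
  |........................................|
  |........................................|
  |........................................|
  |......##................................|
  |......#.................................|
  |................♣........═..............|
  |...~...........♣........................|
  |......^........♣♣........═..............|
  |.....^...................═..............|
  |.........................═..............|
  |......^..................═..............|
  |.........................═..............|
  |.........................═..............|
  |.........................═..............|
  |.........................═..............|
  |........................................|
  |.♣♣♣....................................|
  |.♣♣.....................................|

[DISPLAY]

                                           
                                           
                                           
 ........................................  
 ........................................  
 ........................................  
 ........................................  
 ......##................................  
 ......#.................................  
 ................♣........═..............  
 ...~...........♣........................  
 ......^........♣♣........═..............  
 .....^..............@....═..............  
 .........................═..............  
 ......^..................═..............  
 .........................═..............  
 .........................═..............  
 .........................═..............  
 .........................═..............  
 ........................................  
 .♣♣♣....................................  
 .♣♣.....................................  
                                           
                                           
                                           


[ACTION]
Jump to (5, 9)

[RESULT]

                                           
                                           
                                           
                ...........................
                ...........................
                ...........................
                ...........................
                ......##...................
                ......#....................
                ................♣........═.
                ...~...........♣...........
                ......^........♣♣........═.
                .....@...................═.
                .........................═.
                ......^..................═.
                .........................═.
                .........................═.
                .........................═.
                .........................═.
                ...........................
                .♣♣♣.......................
                .♣♣........................
                                           
                                           
                                           


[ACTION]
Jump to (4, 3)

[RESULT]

                                           
                                           
                                           
                                           
                                           
                                           
                                           
                                           
                                           
                 ..........................
                 ..........................
                 ..........................
                 ....@.....................
                 ......##..................
                 ......#...................
                 ................♣........═
                 ...~...........♣..........
                 ......^........♣♣........═
                 .....^...................═
                 .........................═
                 ......^..................═
                 .........................═
                 .........................═
                 .........................═
                 .........................═


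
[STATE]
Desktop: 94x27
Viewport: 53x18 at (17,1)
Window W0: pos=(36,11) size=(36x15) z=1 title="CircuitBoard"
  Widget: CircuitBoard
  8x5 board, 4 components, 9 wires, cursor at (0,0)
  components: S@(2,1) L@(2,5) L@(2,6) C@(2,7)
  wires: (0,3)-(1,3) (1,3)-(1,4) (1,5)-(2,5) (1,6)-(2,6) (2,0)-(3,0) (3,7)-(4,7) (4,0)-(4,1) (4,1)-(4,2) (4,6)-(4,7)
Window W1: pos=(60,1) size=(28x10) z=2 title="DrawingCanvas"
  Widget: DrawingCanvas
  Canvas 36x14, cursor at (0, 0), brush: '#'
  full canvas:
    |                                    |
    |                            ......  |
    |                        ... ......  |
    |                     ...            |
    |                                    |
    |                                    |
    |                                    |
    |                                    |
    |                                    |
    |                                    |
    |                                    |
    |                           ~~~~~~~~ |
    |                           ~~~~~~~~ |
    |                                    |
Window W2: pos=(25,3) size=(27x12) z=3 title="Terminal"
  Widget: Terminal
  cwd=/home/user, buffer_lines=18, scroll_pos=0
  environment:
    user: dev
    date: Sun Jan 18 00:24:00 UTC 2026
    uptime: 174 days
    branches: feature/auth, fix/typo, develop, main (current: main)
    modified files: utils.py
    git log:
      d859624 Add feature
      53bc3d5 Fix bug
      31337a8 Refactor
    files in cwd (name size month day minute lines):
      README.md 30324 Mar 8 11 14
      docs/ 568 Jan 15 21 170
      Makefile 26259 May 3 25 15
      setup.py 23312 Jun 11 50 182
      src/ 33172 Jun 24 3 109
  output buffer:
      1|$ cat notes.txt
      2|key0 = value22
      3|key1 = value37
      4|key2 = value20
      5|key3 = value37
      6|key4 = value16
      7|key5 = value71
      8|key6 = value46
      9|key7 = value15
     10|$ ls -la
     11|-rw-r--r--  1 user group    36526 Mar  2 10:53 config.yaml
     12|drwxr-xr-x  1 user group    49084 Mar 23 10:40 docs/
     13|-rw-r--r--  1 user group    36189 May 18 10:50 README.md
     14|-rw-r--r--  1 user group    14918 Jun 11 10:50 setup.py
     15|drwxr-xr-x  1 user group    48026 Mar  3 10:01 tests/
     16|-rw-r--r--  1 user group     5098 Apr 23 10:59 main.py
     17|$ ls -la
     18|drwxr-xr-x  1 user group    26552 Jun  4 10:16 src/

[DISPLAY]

                                           ┏━━━━━━━━━
                                           ┃ DrawingC
        ┏━━━━━━━━━━━━━━━━━━━━━━━━━┓        ┠─────────
        ┃ Terminal                ┃        ┃+        
        ┠─────────────────────────┨        ┃         
        ┃$ cat notes.txt          ┃        ┃         
        ┃key0 = value22           ┃        ┃         
        ┃key1 = value37           ┃        ┃         
        ┃key2 = value20           ┃        ┃         
        ┃key3 = value37           ┃        ┗━━━━━━━━━
        ┃key4 = value16           ┃━━━━━━━━━━━━━━━━━━
        ┃key5 = value71           ┃                  
        ┃key6 = value46           ┃──────────────────
        ┗━━━━━━━━━━━━━━━━━━━━━━━━━┛6 7               
                   ┃0  [.]          ·                
                   ┃                │                
                   ┃1               · ─ ·   ·   ·    
                   ┃                        │   │    


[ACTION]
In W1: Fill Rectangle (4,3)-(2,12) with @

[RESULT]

                                           ┏━━━━━━━━━
                                           ┃ DrawingC
        ┏━━━━━━━━━━━━━━━━━━━━━━━━━┓        ┠─────────
        ┃ Terminal                ┃        ┃+        
        ┠─────────────────────────┨        ┃         
        ┃$ cat notes.txt          ┃        ┃   @@@@@@
        ┃key0 = value22           ┃        ┃   @@@@@@
        ┃key1 = value37           ┃        ┃   @@@@@@
        ┃key2 = value20           ┃        ┃         
        ┃key3 = value37           ┃        ┗━━━━━━━━━
        ┃key4 = value16           ┃━━━━━━━━━━━━━━━━━━
        ┃key5 = value71           ┃                  
        ┃key6 = value46           ┃──────────────────
        ┗━━━━━━━━━━━━━━━━━━━━━━━━━┛6 7               
                   ┃0  [.]          ·                
                   ┃                │                
                   ┃1               · ─ ·   ·   ·    
                   ┃                        │   │    


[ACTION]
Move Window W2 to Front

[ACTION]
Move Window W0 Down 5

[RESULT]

                                           ┏━━━━━━━━━
                                           ┃ DrawingC
        ┏━━━━━━━━━━━━━━━━━━━━━━━━━┓        ┠─────────
        ┃ Terminal                ┃        ┃+        
        ┠─────────────────────────┨        ┃         
        ┃$ cat notes.txt          ┃        ┃   @@@@@@
        ┃key0 = value22           ┃        ┃   @@@@@@
        ┃key1 = value37           ┃        ┃   @@@@@@
        ┃key2 = value20           ┃        ┃         
        ┃key3 = value37           ┃        ┗━━━━━━━━━
        ┃key4 = value16           ┃                  
        ┃key5 = value71           ┃━━━━━━━━━━━━━━━━━━
        ┃key6 = value46           ┃                  
        ┗━━━━━━━━━━━━━━━━━━━━━━━━━┛──────────────────
                   ┃   0 1 2 3 4 5 6 7               
                   ┃0  [.]          ·                
                   ┃                │                
                   ┃1               · ─ ·   ·   ·    


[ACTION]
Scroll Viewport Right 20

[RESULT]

                       ┏━━━━━━━━━━━━━━━━━━━━━━━━━━┓  
                       ┃ DrawingCanvas            ┃  
━━━━━━━━━━━━━━┓        ┠──────────────────────────┨  
              ┃        ┃+                         ┃  
──────────────┨        ┃                          ┃  
.txt          ┃        ┃   @@@@@@@@@@           ..┃  
e22           ┃        ┃   @@@@@@@@@@        ...  ┃  
e37           ┃        ┃   @@@@@@@@@@             ┃  
e20           ┃        ┃                          ┃  
e37           ┃        ┗━━━━━━━━━━━━━━━━━━━━━━━━━━┛  
e16           ┃                                      
e71           ┃━━━━━━━━━━━━━━━━━━━┓                  
e46           ┃                   ┃                  
━━━━━━━━━━━━━━┛───────────────────┨                  
   0 1 2 3 4 5 6 7                ┃                  
0  [.]          ·                 ┃                  
                │                 ┃                  
1               · ─ ·   ·   ·     ┃                  
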